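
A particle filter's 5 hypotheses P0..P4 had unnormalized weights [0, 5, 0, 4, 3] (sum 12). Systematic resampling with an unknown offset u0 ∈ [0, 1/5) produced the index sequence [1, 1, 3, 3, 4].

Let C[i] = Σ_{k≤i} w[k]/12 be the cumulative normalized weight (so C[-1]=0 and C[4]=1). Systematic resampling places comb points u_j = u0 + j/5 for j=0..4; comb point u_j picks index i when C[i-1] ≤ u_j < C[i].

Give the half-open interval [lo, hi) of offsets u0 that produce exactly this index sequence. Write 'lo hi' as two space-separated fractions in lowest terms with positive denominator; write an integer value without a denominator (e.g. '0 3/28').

1/60 3/20

C = [0, 5/12, 5/12, 3/4, 1]
j=0 picked index 1: u0 ∈ [0, 5/12)
j=1 picked index 1: u0 ∈ [-1/5, 13/60)
j=2 picked index 3: u0 ∈ [1/60, 7/20)
j=3 picked index 3: u0 ∈ [-11/60, 3/20)
j=4 picked index 4: u0 ∈ [-1/20, 1/5)
intersection: [1/60, 3/20)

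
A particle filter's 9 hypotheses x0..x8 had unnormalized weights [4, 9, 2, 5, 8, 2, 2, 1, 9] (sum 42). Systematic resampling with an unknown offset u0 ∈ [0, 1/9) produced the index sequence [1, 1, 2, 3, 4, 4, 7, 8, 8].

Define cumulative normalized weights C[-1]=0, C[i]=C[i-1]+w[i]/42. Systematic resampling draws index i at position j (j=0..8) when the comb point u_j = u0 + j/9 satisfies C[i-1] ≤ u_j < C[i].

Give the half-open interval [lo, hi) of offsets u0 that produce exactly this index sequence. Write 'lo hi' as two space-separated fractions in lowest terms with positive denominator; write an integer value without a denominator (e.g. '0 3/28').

2/21 1/9

C = [2/21, 13/42, 5/14, 10/21, 2/3, 5/7, 16/21, 11/14, 1]
j=0 picked index 1: u0 ∈ [2/21, 13/42)
j=1 picked index 1: u0 ∈ [-1/63, 25/126)
j=2 picked index 2: u0 ∈ [11/126, 17/126)
j=3 picked index 3: u0 ∈ [1/42, 1/7)
j=4 picked index 4: u0 ∈ [2/63, 2/9)
j=5 picked index 4: u0 ∈ [-5/63, 1/9)
j=6 picked index 7: u0 ∈ [2/21, 5/42)
j=7 picked index 8: u0 ∈ [1/126, 2/9)
j=8 picked index 8: u0 ∈ [-13/126, 1/9)
intersection: [2/21, 1/9)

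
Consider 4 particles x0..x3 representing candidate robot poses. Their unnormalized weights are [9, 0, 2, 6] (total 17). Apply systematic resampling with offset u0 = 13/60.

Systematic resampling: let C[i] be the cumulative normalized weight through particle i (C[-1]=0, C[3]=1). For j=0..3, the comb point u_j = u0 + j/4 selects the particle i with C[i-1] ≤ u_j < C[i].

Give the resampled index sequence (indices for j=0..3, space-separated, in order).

C = [9/17, 9/17, 11/17, 1]
j=0: u_0=13/60 ∈ [0, 9/17) → index 0
j=1: u_1=7/15 ∈ [0, 9/17) → index 0
j=2: u_2=43/60 ∈ [11/17, 1) → index 3
j=3: u_3=29/30 ∈ [11/17, 1) → index 3

0 0 3 3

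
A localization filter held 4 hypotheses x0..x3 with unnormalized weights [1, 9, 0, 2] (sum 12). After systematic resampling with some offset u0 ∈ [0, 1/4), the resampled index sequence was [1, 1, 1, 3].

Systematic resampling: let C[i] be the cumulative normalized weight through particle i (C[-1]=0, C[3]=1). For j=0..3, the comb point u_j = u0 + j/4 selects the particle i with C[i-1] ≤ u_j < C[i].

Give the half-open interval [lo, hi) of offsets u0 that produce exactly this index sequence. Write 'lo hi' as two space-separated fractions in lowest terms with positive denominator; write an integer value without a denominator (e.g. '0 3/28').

1/12 1/4

C = [1/12, 5/6, 5/6, 1]
j=0 picked index 1: u0 ∈ [1/12, 5/6)
j=1 picked index 1: u0 ∈ [-1/6, 7/12)
j=2 picked index 1: u0 ∈ [-5/12, 1/3)
j=3 picked index 3: u0 ∈ [1/12, 1/4)
intersection: [1/12, 1/4)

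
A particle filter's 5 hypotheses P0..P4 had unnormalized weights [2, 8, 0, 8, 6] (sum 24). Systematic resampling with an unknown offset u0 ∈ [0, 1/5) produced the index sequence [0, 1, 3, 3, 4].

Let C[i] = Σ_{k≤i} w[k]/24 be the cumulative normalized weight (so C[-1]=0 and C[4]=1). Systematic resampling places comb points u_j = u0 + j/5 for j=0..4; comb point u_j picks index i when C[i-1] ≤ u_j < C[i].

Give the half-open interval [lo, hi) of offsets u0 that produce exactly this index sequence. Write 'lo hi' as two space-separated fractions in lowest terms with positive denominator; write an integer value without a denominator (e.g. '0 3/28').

1/60 1/12

C = [1/12, 5/12, 5/12, 3/4, 1]
j=0 picked index 0: u0 ∈ [0, 1/12)
j=1 picked index 1: u0 ∈ [-7/60, 13/60)
j=2 picked index 3: u0 ∈ [1/60, 7/20)
j=3 picked index 3: u0 ∈ [-11/60, 3/20)
j=4 picked index 4: u0 ∈ [-1/20, 1/5)
intersection: [1/60, 1/12)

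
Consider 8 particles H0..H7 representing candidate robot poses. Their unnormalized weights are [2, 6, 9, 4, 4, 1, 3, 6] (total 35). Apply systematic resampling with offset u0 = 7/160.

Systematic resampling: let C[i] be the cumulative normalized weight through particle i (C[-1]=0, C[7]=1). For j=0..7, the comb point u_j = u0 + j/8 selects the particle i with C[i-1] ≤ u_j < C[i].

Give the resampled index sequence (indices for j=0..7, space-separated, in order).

0 1 2 2 3 4 6 7

C = [2/35, 8/35, 17/35, 3/5, 5/7, 26/35, 29/35, 1]
j=0: u_0=7/160 ∈ [0, 2/35) → index 0
j=1: u_1=27/160 ∈ [2/35, 8/35) → index 1
j=2: u_2=47/160 ∈ [8/35, 17/35) → index 2
j=3: u_3=67/160 ∈ [8/35, 17/35) → index 2
j=4: u_4=87/160 ∈ [17/35, 3/5) → index 3
j=5: u_5=107/160 ∈ [3/5, 5/7) → index 4
j=6: u_6=127/160 ∈ [26/35, 29/35) → index 6
j=7: u_7=147/160 ∈ [29/35, 1) → index 7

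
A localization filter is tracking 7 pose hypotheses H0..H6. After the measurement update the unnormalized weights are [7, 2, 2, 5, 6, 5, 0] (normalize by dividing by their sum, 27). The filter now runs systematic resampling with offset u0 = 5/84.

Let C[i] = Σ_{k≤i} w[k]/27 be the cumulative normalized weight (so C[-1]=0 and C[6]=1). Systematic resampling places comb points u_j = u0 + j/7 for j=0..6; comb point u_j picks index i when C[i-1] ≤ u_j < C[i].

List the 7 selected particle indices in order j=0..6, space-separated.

C = [7/27, 1/3, 11/27, 16/27, 22/27, 1, 1]
j=0: u_0=5/84 ∈ [0, 7/27) → index 0
j=1: u_1=17/84 ∈ [0, 7/27) → index 0
j=2: u_2=29/84 ∈ [1/3, 11/27) → index 2
j=3: u_3=41/84 ∈ [11/27, 16/27) → index 3
j=4: u_4=53/84 ∈ [16/27, 22/27) → index 4
j=5: u_5=65/84 ∈ [16/27, 22/27) → index 4
j=6: u_6=11/12 ∈ [22/27, 1) → index 5

0 0 2 3 4 4 5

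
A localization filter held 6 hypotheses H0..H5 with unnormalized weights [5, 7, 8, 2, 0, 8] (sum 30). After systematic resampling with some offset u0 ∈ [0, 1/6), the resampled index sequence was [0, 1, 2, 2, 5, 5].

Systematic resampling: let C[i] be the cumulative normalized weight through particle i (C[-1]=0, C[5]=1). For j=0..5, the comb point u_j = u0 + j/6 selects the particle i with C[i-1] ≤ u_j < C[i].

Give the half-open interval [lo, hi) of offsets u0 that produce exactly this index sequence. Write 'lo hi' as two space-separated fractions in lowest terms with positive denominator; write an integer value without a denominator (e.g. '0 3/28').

C = [1/6, 2/5, 2/3, 11/15, 11/15, 1]
j=0 picked index 0: u0 ∈ [0, 1/6)
j=1 picked index 1: u0 ∈ [0, 7/30)
j=2 picked index 2: u0 ∈ [1/15, 1/3)
j=3 picked index 2: u0 ∈ [-1/10, 1/6)
j=4 picked index 5: u0 ∈ [1/15, 1/3)
j=5 picked index 5: u0 ∈ [-1/10, 1/6)
intersection: [1/15, 1/6)

1/15 1/6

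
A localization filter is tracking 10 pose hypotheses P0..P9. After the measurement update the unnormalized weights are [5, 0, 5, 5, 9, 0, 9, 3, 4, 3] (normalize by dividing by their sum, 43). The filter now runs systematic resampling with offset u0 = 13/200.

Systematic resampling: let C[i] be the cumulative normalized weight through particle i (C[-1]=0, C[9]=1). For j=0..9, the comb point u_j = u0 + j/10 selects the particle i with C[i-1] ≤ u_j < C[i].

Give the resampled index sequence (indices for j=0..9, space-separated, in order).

0 2 3 4 4 6 6 6 8 9

C = [5/43, 5/43, 10/43, 15/43, 24/43, 24/43, 33/43, 36/43, 40/43, 1]
j=0: u_0=13/200 ∈ [0, 5/43) → index 0
j=1: u_1=33/200 ∈ [5/43, 10/43) → index 2
j=2: u_2=53/200 ∈ [10/43, 15/43) → index 3
j=3: u_3=73/200 ∈ [15/43, 24/43) → index 4
j=4: u_4=93/200 ∈ [15/43, 24/43) → index 4
j=5: u_5=113/200 ∈ [24/43, 33/43) → index 6
j=6: u_6=133/200 ∈ [24/43, 33/43) → index 6
j=7: u_7=153/200 ∈ [24/43, 33/43) → index 6
j=8: u_8=173/200 ∈ [36/43, 40/43) → index 8
j=9: u_9=193/200 ∈ [40/43, 1) → index 9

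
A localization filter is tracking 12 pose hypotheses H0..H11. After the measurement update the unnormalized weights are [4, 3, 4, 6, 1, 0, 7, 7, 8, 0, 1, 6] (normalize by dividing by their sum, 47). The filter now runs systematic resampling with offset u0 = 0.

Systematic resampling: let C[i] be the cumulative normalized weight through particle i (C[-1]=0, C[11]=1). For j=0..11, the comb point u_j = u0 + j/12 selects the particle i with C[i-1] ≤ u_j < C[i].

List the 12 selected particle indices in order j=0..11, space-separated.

0 0 2 3 3 6 6 7 7 8 8 11

C = [4/47, 7/47, 11/47, 17/47, 18/47, 18/47, 25/47, 32/47, 40/47, 40/47, 41/47, 1]
j=0: u_0=0 ∈ [0, 4/47) → index 0
j=1: u_1=1/12 ∈ [0, 4/47) → index 0
j=2: u_2=1/6 ∈ [7/47, 11/47) → index 2
j=3: u_3=1/4 ∈ [11/47, 17/47) → index 3
j=4: u_4=1/3 ∈ [11/47, 17/47) → index 3
j=5: u_5=5/12 ∈ [18/47, 25/47) → index 6
j=6: u_6=1/2 ∈ [18/47, 25/47) → index 6
j=7: u_7=7/12 ∈ [25/47, 32/47) → index 7
j=8: u_8=2/3 ∈ [25/47, 32/47) → index 7
j=9: u_9=3/4 ∈ [32/47, 40/47) → index 8
j=10: u_10=5/6 ∈ [32/47, 40/47) → index 8
j=11: u_11=11/12 ∈ [41/47, 1) → index 11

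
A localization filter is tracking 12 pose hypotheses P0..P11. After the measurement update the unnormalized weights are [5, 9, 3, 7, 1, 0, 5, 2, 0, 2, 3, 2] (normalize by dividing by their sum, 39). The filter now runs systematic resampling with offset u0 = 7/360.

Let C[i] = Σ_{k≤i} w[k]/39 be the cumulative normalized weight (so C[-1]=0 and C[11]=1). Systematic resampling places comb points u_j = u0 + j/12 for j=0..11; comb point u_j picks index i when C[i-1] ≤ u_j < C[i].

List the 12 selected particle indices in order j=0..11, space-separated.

C = [5/39, 14/39, 17/39, 8/13, 25/39, 25/39, 10/13, 32/39, 32/39, 34/39, 37/39, 1]
j=0: u_0=7/360 ∈ [0, 5/39) → index 0
j=1: u_1=37/360 ∈ [0, 5/39) → index 0
j=2: u_2=67/360 ∈ [5/39, 14/39) → index 1
j=3: u_3=97/360 ∈ [5/39, 14/39) → index 1
j=4: u_4=127/360 ∈ [5/39, 14/39) → index 1
j=5: u_5=157/360 ∈ [17/39, 8/13) → index 3
j=6: u_6=187/360 ∈ [17/39, 8/13) → index 3
j=7: u_7=217/360 ∈ [17/39, 8/13) → index 3
j=8: u_8=247/360 ∈ [25/39, 10/13) → index 6
j=9: u_9=277/360 ∈ [10/13, 32/39) → index 7
j=10: u_10=307/360 ∈ [32/39, 34/39) → index 9
j=11: u_11=337/360 ∈ [34/39, 37/39) → index 10

0 0 1 1 1 3 3 3 6 7 9 10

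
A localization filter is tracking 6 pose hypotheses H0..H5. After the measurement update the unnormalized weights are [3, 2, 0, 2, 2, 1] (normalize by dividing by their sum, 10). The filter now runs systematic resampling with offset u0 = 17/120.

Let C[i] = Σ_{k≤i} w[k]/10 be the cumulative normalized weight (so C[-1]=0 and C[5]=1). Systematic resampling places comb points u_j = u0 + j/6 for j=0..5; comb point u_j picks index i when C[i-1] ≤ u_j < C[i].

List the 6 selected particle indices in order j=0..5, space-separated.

C = [3/10, 1/2, 1/2, 7/10, 9/10, 1]
j=0: u_0=17/120 ∈ [0, 3/10) → index 0
j=1: u_1=37/120 ∈ [3/10, 1/2) → index 1
j=2: u_2=19/40 ∈ [3/10, 1/2) → index 1
j=3: u_3=77/120 ∈ [1/2, 7/10) → index 3
j=4: u_4=97/120 ∈ [7/10, 9/10) → index 4
j=5: u_5=39/40 ∈ [9/10, 1) → index 5

0 1 1 3 4 5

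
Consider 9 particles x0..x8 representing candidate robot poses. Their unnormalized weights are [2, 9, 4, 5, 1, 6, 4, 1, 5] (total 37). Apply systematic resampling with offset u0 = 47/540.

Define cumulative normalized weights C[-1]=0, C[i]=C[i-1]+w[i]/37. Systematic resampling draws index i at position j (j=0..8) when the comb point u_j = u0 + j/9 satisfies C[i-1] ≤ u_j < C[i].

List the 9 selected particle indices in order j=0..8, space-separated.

C = [2/37, 11/37, 15/37, 20/37, 21/37, 27/37, 31/37, 32/37, 1]
j=0: u_0=47/540 ∈ [2/37, 11/37) → index 1
j=1: u_1=107/540 ∈ [2/37, 11/37) → index 1
j=2: u_2=167/540 ∈ [11/37, 15/37) → index 2
j=3: u_3=227/540 ∈ [15/37, 20/37) → index 3
j=4: u_4=287/540 ∈ [15/37, 20/37) → index 3
j=5: u_5=347/540 ∈ [21/37, 27/37) → index 5
j=6: u_6=407/540 ∈ [27/37, 31/37) → index 6
j=7: u_7=467/540 ∈ [31/37, 32/37) → index 7
j=8: u_8=527/540 ∈ [32/37, 1) → index 8

1 1 2 3 3 5 6 7 8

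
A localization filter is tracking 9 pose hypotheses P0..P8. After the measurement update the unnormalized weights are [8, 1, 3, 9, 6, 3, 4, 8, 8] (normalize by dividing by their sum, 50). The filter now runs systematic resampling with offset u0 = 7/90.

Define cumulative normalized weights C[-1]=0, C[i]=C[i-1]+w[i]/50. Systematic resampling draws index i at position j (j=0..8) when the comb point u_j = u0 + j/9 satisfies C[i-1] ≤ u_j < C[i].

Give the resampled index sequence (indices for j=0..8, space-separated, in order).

0 2 3 3 4 6 7 8 8

C = [4/25, 9/50, 6/25, 21/50, 27/50, 3/5, 17/25, 21/25, 1]
j=0: u_0=7/90 ∈ [0, 4/25) → index 0
j=1: u_1=17/90 ∈ [9/50, 6/25) → index 2
j=2: u_2=3/10 ∈ [6/25, 21/50) → index 3
j=3: u_3=37/90 ∈ [6/25, 21/50) → index 3
j=4: u_4=47/90 ∈ [21/50, 27/50) → index 4
j=5: u_5=19/30 ∈ [3/5, 17/25) → index 6
j=6: u_6=67/90 ∈ [17/25, 21/25) → index 7
j=7: u_7=77/90 ∈ [21/25, 1) → index 8
j=8: u_8=29/30 ∈ [21/25, 1) → index 8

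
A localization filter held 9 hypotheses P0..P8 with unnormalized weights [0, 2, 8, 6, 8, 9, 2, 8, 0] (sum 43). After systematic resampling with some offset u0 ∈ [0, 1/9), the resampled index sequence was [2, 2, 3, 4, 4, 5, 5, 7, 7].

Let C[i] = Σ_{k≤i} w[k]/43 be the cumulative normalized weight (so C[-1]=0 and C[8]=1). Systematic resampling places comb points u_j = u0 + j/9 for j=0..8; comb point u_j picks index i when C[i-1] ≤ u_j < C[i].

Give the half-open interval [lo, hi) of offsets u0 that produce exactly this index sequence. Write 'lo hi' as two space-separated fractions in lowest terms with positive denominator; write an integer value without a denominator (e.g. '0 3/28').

2/43 13/129

C = [0, 2/43, 10/43, 16/43, 24/43, 33/43, 35/43, 1, 1]
j=0 picked index 2: u0 ∈ [2/43, 10/43)
j=1 picked index 2: u0 ∈ [-25/387, 47/387)
j=2 picked index 3: u0 ∈ [4/387, 58/387)
j=3 picked index 4: u0 ∈ [5/129, 29/129)
j=4 picked index 4: u0 ∈ [-28/387, 44/387)
j=5 picked index 5: u0 ∈ [1/387, 82/387)
j=6 picked index 5: u0 ∈ [-14/129, 13/129)
j=7 picked index 7: u0 ∈ [14/387, 2/9)
j=8 picked index 7: u0 ∈ [-29/387, 1/9)
intersection: [2/43, 13/129)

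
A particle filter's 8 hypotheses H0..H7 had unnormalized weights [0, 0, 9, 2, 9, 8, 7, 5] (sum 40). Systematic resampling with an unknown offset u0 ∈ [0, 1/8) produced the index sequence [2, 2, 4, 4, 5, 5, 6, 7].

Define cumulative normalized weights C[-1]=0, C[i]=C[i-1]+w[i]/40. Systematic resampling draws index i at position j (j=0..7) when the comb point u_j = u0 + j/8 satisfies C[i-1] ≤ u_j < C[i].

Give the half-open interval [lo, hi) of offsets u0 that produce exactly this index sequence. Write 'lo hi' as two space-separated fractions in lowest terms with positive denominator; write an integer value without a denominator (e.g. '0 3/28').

1/40 3/40

C = [0, 0, 9/40, 11/40, 1/2, 7/10, 7/8, 1]
j=0 picked index 2: u0 ∈ [0, 9/40)
j=1 picked index 2: u0 ∈ [-1/8, 1/10)
j=2 picked index 4: u0 ∈ [1/40, 1/4)
j=3 picked index 4: u0 ∈ [-1/10, 1/8)
j=4 picked index 5: u0 ∈ [0, 1/5)
j=5 picked index 5: u0 ∈ [-1/8, 3/40)
j=6 picked index 6: u0 ∈ [-1/20, 1/8)
j=7 picked index 7: u0 ∈ [0, 1/8)
intersection: [1/40, 3/40)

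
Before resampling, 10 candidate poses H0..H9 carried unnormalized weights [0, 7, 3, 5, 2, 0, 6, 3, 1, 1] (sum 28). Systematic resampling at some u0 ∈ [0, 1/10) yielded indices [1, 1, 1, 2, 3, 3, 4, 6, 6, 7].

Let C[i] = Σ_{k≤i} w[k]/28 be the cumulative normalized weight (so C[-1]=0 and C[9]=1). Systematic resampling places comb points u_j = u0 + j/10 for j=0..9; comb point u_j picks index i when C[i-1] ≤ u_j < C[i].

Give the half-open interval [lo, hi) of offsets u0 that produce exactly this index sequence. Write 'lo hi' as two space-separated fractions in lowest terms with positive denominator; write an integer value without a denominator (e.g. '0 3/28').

C = [0, 1/4, 5/14, 15/28, 17/28, 17/28, 23/28, 13/14, 27/28, 1]
j=0 picked index 1: u0 ∈ [0, 1/4)
j=1 picked index 1: u0 ∈ [-1/10, 3/20)
j=2 picked index 1: u0 ∈ [-1/5, 1/20)
j=3 picked index 2: u0 ∈ [-1/20, 2/35)
j=4 picked index 3: u0 ∈ [-3/70, 19/140)
j=5 picked index 3: u0 ∈ [-1/7, 1/28)
j=6 picked index 4: u0 ∈ [-9/140, 1/140)
j=7 picked index 6: u0 ∈ [-13/140, 17/140)
j=8 picked index 6: u0 ∈ [-27/140, 3/140)
j=9 picked index 7: u0 ∈ [-11/140, 1/35)
intersection: [0, 1/140)

0 1/140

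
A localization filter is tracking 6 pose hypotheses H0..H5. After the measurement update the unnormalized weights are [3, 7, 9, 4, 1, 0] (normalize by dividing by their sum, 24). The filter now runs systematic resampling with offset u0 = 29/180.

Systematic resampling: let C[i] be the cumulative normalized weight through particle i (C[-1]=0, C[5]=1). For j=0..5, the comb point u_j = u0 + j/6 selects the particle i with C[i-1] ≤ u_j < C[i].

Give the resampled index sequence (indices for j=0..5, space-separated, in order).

C = [1/8, 5/12, 19/24, 23/24, 1, 1]
j=0: u_0=29/180 ∈ [1/8, 5/12) → index 1
j=1: u_1=59/180 ∈ [1/8, 5/12) → index 1
j=2: u_2=89/180 ∈ [5/12, 19/24) → index 2
j=3: u_3=119/180 ∈ [5/12, 19/24) → index 2
j=4: u_4=149/180 ∈ [19/24, 23/24) → index 3
j=5: u_5=179/180 ∈ [23/24, 1) → index 4

1 1 2 2 3 4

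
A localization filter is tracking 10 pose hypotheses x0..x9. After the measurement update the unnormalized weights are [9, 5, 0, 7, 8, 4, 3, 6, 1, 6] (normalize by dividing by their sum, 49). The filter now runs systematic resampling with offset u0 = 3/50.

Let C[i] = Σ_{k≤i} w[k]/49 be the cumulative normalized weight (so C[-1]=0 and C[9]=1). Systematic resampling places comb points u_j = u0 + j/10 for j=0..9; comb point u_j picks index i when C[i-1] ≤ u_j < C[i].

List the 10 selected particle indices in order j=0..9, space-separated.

0 0 1 3 4 4 5 7 8 9

C = [9/49, 2/7, 2/7, 3/7, 29/49, 33/49, 36/49, 6/7, 43/49, 1]
j=0: u_0=3/50 ∈ [0, 9/49) → index 0
j=1: u_1=4/25 ∈ [0, 9/49) → index 0
j=2: u_2=13/50 ∈ [9/49, 2/7) → index 1
j=3: u_3=9/25 ∈ [2/7, 3/7) → index 3
j=4: u_4=23/50 ∈ [3/7, 29/49) → index 4
j=5: u_5=14/25 ∈ [3/7, 29/49) → index 4
j=6: u_6=33/50 ∈ [29/49, 33/49) → index 5
j=7: u_7=19/25 ∈ [36/49, 6/7) → index 7
j=8: u_8=43/50 ∈ [6/7, 43/49) → index 8
j=9: u_9=24/25 ∈ [43/49, 1) → index 9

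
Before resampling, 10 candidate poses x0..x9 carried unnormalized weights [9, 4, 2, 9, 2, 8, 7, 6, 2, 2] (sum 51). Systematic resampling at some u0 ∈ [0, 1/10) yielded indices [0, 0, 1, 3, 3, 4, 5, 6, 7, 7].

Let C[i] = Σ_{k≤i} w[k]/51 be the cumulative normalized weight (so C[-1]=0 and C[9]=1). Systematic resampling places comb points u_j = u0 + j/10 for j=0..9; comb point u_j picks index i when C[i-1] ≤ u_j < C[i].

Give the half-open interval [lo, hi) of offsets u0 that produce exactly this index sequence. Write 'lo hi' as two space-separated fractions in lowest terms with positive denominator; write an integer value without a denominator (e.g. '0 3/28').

1/255 1/102

C = [3/17, 13/51, 5/17, 8/17, 26/51, 2/3, 41/51, 47/51, 49/51, 1]
j=0 picked index 0: u0 ∈ [0, 3/17)
j=1 picked index 0: u0 ∈ [-1/10, 13/170)
j=2 picked index 1: u0 ∈ [-2/85, 14/255)
j=3 picked index 3: u0 ∈ [-1/170, 29/170)
j=4 picked index 3: u0 ∈ [-9/85, 6/85)
j=5 picked index 4: u0 ∈ [-1/34, 1/102)
j=6 picked index 5: u0 ∈ [-23/255, 1/15)
j=7 picked index 6: u0 ∈ [-1/30, 53/510)
j=8 picked index 7: u0 ∈ [1/255, 31/255)
j=9 picked index 7: u0 ∈ [-49/510, 11/510)
intersection: [1/255, 1/102)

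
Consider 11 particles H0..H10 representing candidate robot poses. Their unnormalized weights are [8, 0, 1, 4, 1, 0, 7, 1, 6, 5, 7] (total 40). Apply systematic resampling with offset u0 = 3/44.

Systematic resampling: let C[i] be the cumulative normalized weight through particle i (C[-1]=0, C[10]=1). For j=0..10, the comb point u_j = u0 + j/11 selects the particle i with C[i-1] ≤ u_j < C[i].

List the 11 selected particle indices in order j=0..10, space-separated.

C = [1/5, 1/5, 9/40, 13/40, 7/20, 7/20, 21/40, 11/20, 7/10, 33/40, 1]
j=0: u_0=3/44 ∈ [0, 1/5) → index 0
j=1: u_1=7/44 ∈ [0, 1/5) → index 0
j=2: u_2=1/4 ∈ [9/40, 13/40) → index 3
j=3: u_3=15/44 ∈ [13/40, 7/20) → index 4
j=4: u_4=19/44 ∈ [7/20, 21/40) → index 6
j=5: u_5=23/44 ∈ [7/20, 21/40) → index 6
j=6: u_6=27/44 ∈ [11/20, 7/10) → index 8
j=7: u_7=31/44 ∈ [7/10, 33/40) → index 9
j=8: u_8=35/44 ∈ [7/10, 33/40) → index 9
j=9: u_9=39/44 ∈ [33/40, 1) → index 10
j=10: u_10=43/44 ∈ [33/40, 1) → index 10

0 0 3 4 6 6 8 9 9 10 10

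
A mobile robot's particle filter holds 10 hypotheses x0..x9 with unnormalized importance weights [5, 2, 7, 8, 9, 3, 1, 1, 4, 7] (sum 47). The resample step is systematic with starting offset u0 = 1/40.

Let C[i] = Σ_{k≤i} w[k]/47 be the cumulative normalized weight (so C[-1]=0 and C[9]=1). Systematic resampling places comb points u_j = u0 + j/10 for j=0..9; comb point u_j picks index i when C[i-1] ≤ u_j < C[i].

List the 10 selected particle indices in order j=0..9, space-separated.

0 1 2 3 3 4 4 6 8 9

C = [5/47, 7/47, 14/47, 22/47, 31/47, 34/47, 35/47, 36/47, 40/47, 1]
j=0: u_0=1/40 ∈ [0, 5/47) → index 0
j=1: u_1=1/8 ∈ [5/47, 7/47) → index 1
j=2: u_2=9/40 ∈ [7/47, 14/47) → index 2
j=3: u_3=13/40 ∈ [14/47, 22/47) → index 3
j=4: u_4=17/40 ∈ [14/47, 22/47) → index 3
j=5: u_5=21/40 ∈ [22/47, 31/47) → index 4
j=6: u_6=5/8 ∈ [22/47, 31/47) → index 4
j=7: u_7=29/40 ∈ [34/47, 35/47) → index 6
j=8: u_8=33/40 ∈ [36/47, 40/47) → index 8
j=9: u_9=37/40 ∈ [40/47, 1) → index 9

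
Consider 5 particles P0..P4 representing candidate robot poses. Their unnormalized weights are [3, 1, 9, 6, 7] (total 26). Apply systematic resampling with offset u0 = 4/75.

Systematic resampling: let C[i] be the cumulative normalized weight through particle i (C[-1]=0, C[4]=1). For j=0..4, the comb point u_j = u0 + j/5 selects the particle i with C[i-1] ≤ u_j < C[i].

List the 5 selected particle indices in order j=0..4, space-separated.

0 2 2 3 4

C = [3/26, 2/13, 1/2, 19/26, 1]
j=0: u_0=4/75 ∈ [0, 3/26) → index 0
j=1: u_1=19/75 ∈ [2/13, 1/2) → index 2
j=2: u_2=34/75 ∈ [2/13, 1/2) → index 2
j=3: u_3=49/75 ∈ [1/2, 19/26) → index 3
j=4: u_4=64/75 ∈ [19/26, 1) → index 4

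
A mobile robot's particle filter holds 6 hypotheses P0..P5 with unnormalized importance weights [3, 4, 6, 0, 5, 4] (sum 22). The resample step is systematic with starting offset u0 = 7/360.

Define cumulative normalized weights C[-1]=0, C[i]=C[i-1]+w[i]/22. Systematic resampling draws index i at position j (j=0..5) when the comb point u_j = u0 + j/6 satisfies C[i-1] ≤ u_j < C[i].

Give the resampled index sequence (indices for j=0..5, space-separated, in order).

C = [3/22, 7/22, 13/22, 13/22, 9/11, 1]
j=0: u_0=7/360 ∈ [0, 3/22) → index 0
j=1: u_1=67/360 ∈ [3/22, 7/22) → index 1
j=2: u_2=127/360 ∈ [7/22, 13/22) → index 2
j=3: u_3=187/360 ∈ [7/22, 13/22) → index 2
j=4: u_4=247/360 ∈ [13/22, 9/11) → index 4
j=5: u_5=307/360 ∈ [9/11, 1) → index 5

0 1 2 2 4 5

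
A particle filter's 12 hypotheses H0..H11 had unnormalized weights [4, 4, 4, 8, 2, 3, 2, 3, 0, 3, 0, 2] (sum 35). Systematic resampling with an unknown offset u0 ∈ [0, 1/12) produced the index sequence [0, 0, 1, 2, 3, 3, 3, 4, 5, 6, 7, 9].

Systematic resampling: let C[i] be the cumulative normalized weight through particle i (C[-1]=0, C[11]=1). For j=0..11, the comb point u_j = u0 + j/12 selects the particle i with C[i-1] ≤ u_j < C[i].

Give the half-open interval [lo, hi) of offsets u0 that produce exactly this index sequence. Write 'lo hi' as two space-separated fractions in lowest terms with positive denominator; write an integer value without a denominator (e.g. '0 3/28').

1/105 3/140

C = [4/35, 8/35, 12/35, 4/7, 22/35, 5/7, 27/35, 6/7, 6/7, 33/35, 33/35, 1]
j=0 picked index 0: u0 ∈ [0, 4/35)
j=1 picked index 0: u0 ∈ [-1/12, 13/420)
j=2 picked index 1: u0 ∈ [-11/210, 13/210)
j=3 picked index 2: u0 ∈ [-3/140, 13/140)
j=4 picked index 3: u0 ∈ [1/105, 5/21)
j=5 picked index 3: u0 ∈ [-31/420, 13/84)
j=6 picked index 3: u0 ∈ [-11/70, 1/14)
j=7 picked index 4: u0 ∈ [-1/84, 19/420)
j=8 picked index 5: u0 ∈ [-4/105, 1/21)
j=9 picked index 6: u0 ∈ [-1/28, 3/140)
j=10 picked index 7: u0 ∈ [-13/210, 1/42)
j=11 picked index 9: u0 ∈ [-5/84, 11/420)
intersection: [1/105, 3/140)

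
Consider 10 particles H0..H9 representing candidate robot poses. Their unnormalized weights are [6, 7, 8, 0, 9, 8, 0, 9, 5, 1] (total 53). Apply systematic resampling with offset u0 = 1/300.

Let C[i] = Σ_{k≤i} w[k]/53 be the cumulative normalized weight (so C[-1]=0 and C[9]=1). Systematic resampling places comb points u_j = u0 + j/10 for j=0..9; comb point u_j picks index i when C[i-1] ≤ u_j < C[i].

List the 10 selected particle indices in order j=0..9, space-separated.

C = [6/53, 13/53, 21/53, 21/53, 30/53, 38/53, 38/53, 47/53, 52/53, 1]
j=0: u_0=1/300 ∈ [0, 6/53) → index 0
j=1: u_1=31/300 ∈ [0, 6/53) → index 0
j=2: u_2=61/300 ∈ [6/53, 13/53) → index 1
j=3: u_3=91/300 ∈ [13/53, 21/53) → index 2
j=4: u_4=121/300 ∈ [21/53, 30/53) → index 4
j=5: u_5=151/300 ∈ [21/53, 30/53) → index 4
j=6: u_6=181/300 ∈ [30/53, 38/53) → index 5
j=7: u_7=211/300 ∈ [30/53, 38/53) → index 5
j=8: u_8=241/300 ∈ [38/53, 47/53) → index 7
j=9: u_9=271/300 ∈ [47/53, 52/53) → index 8

0 0 1 2 4 4 5 5 7 8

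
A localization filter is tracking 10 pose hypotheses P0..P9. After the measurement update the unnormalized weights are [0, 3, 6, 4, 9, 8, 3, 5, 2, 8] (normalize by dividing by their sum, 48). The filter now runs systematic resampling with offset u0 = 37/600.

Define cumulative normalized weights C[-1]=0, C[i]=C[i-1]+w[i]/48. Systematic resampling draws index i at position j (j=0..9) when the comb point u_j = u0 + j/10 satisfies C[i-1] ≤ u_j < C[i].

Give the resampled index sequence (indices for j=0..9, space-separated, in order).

1 2 3 4 5 5 6 7 9 9

C = [0, 1/16, 3/16, 13/48, 11/24, 5/8, 11/16, 19/24, 5/6, 1]
j=0: u_0=37/600 ∈ [0, 1/16) → index 1
j=1: u_1=97/600 ∈ [1/16, 3/16) → index 2
j=2: u_2=157/600 ∈ [3/16, 13/48) → index 3
j=3: u_3=217/600 ∈ [13/48, 11/24) → index 4
j=4: u_4=277/600 ∈ [11/24, 5/8) → index 5
j=5: u_5=337/600 ∈ [11/24, 5/8) → index 5
j=6: u_6=397/600 ∈ [5/8, 11/16) → index 6
j=7: u_7=457/600 ∈ [11/16, 19/24) → index 7
j=8: u_8=517/600 ∈ [5/6, 1) → index 9
j=9: u_9=577/600 ∈ [5/6, 1) → index 9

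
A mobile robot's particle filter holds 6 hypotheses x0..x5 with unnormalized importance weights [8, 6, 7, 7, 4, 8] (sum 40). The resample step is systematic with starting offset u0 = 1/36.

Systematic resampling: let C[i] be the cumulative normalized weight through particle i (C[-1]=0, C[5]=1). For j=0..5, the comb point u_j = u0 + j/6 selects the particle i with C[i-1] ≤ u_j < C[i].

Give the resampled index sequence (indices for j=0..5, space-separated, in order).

0 0 2 3 3 5

C = [1/5, 7/20, 21/40, 7/10, 4/5, 1]
j=0: u_0=1/36 ∈ [0, 1/5) → index 0
j=1: u_1=7/36 ∈ [0, 1/5) → index 0
j=2: u_2=13/36 ∈ [7/20, 21/40) → index 2
j=3: u_3=19/36 ∈ [21/40, 7/10) → index 3
j=4: u_4=25/36 ∈ [21/40, 7/10) → index 3
j=5: u_5=31/36 ∈ [4/5, 1) → index 5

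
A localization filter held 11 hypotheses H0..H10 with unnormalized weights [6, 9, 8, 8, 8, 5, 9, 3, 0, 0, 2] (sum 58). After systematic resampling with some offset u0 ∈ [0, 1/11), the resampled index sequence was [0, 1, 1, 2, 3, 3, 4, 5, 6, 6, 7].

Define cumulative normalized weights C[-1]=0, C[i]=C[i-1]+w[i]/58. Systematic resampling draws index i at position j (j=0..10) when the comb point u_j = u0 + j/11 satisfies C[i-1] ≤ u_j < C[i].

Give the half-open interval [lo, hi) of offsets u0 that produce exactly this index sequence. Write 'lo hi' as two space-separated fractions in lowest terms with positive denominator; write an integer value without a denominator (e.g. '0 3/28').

23/638 18/319

C = [3/29, 15/58, 23/58, 31/58, 39/58, 22/29, 53/58, 28/29, 28/29, 28/29, 1]
j=0 picked index 0: u0 ∈ [0, 3/29)
j=1 picked index 1: u0 ∈ [4/319, 107/638)
j=2 picked index 1: u0 ∈ [-25/319, 49/638)
j=3 picked index 2: u0 ∈ [-9/638, 79/638)
j=4 picked index 3: u0 ∈ [21/638, 109/638)
j=5 picked index 3: u0 ∈ [-37/638, 51/638)
j=6 picked index 4: u0 ∈ [-7/638, 81/638)
j=7 picked index 5: u0 ∈ [23/638, 39/319)
j=8 picked index 6: u0 ∈ [10/319, 119/638)
j=9 picked index 6: u0 ∈ [-19/319, 61/638)
j=10 picked index 7: u0 ∈ [3/638, 18/319)
intersection: [23/638, 18/319)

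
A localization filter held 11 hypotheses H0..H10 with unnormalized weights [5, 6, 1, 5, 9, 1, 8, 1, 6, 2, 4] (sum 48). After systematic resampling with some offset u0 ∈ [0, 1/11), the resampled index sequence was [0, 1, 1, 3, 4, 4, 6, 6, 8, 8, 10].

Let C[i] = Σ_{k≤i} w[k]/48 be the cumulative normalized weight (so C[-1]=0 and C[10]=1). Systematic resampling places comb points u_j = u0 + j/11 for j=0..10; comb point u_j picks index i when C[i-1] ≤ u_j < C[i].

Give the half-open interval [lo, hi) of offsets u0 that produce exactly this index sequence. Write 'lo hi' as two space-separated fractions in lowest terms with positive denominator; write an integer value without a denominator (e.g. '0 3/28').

C = [5/48, 11/48, 1/4, 17/48, 13/24, 9/16, 35/48, 3/4, 7/8, 11/12, 1]
j=0 picked index 0: u0 ∈ [0, 5/48)
j=1 picked index 1: u0 ∈ [7/528, 73/528)
j=2 picked index 1: u0 ∈ [-41/528, 25/528)
j=3 picked index 3: u0 ∈ [-1/44, 43/528)
j=4 picked index 4: u0 ∈ [-5/528, 47/264)
j=5 picked index 4: u0 ∈ [-53/528, 23/264)
j=6 picked index 6: u0 ∈ [3/176, 97/528)
j=7 picked index 6: u0 ∈ [-13/176, 49/528)
j=8 picked index 8: u0 ∈ [1/44, 13/88)
j=9 picked index 8: u0 ∈ [-3/44, 5/88)
j=10 picked index 10: u0 ∈ [1/132, 1/11)
intersection: [1/44, 25/528)

1/44 25/528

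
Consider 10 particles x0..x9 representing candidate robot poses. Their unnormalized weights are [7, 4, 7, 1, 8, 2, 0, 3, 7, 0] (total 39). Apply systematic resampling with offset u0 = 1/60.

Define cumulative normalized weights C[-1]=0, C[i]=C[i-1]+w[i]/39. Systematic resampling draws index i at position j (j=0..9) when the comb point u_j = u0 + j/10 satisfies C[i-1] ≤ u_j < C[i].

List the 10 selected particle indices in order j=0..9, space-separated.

0 0 1 2 2 4 4 5 7 8

C = [7/39, 11/39, 6/13, 19/39, 9/13, 29/39, 29/39, 32/39, 1, 1]
j=0: u_0=1/60 ∈ [0, 7/39) → index 0
j=1: u_1=7/60 ∈ [0, 7/39) → index 0
j=2: u_2=13/60 ∈ [7/39, 11/39) → index 1
j=3: u_3=19/60 ∈ [11/39, 6/13) → index 2
j=4: u_4=5/12 ∈ [11/39, 6/13) → index 2
j=5: u_5=31/60 ∈ [19/39, 9/13) → index 4
j=6: u_6=37/60 ∈ [19/39, 9/13) → index 4
j=7: u_7=43/60 ∈ [9/13, 29/39) → index 5
j=8: u_8=49/60 ∈ [29/39, 32/39) → index 7
j=9: u_9=11/12 ∈ [32/39, 1) → index 8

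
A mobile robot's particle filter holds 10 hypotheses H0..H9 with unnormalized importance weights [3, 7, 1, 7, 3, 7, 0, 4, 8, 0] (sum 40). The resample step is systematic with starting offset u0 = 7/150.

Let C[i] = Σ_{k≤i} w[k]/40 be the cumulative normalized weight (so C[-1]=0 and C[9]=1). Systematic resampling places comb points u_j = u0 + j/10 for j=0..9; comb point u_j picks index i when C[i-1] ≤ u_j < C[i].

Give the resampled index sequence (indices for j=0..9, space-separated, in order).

0 1 1 3 3 5 5 7 8 8

C = [3/40, 1/4, 11/40, 9/20, 21/40, 7/10, 7/10, 4/5, 1, 1]
j=0: u_0=7/150 ∈ [0, 3/40) → index 0
j=1: u_1=11/75 ∈ [3/40, 1/4) → index 1
j=2: u_2=37/150 ∈ [3/40, 1/4) → index 1
j=3: u_3=26/75 ∈ [11/40, 9/20) → index 3
j=4: u_4=67/150 ∈ [11/40, 9/20) → index 3
j=5: u_5=41/75 ∈ [21/40, 7/10) → index 5
j=6: u_6=97/150 ∈ [21/40, 7/10) → index 5
j=7: u_7=56/75 ∈ [7/10, 4/5) → index 7
j=8: u_8=127/150 ∈ [4/5, 1) → index 8
j=9: u_9=71/75 ∈ [4/5, 1) → index 8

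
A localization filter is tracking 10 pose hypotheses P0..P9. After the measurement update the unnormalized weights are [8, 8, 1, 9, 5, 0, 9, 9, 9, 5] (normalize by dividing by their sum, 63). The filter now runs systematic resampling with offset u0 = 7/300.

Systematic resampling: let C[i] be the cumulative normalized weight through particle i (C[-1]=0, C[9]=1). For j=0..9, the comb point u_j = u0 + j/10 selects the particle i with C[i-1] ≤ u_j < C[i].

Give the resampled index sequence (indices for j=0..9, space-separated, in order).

C = [8/63, 16/63, 17/63, 26/63, 31/63, 31/63, 40/63, 7/9, 58/63, 1]
j=0: u_0=7/300 ∈ [0, 8/63) → index 0
j=1: u_1=37/300 ∈ [0, 8/63) → index 0
j=2: u_2=67/300 ∈ [8/63, 16/63) → index 1
j=3: u_3=97/300 ∈ [17/63, 26/63) → index 3
j=4: u_4=127/300 ∈ [26/63, 31/63) → index 4
j=5: u_5=157/300 ∈ [31/63, 40/63) → index 6
j=6: u_6=187/300 ∈ [31/63, 40/63) → index 6
j=7: u_7=217/300 ∈ [40/63, 7/9) → index 7
j=8: u_8=247/300 ∈ [7/9, 58/63) → index 8
j=9: u_9=277/300 ∈ [58/63, 1) → index 9

0 0 1 3 4 6 6 7 8 9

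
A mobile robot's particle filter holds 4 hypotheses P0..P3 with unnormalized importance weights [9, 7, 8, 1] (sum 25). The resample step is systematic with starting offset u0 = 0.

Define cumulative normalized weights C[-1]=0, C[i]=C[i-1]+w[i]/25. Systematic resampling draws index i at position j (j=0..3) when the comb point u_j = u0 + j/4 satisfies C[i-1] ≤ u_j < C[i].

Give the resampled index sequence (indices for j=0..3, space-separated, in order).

0 0 1 2

C = [9/25, 16/25, 24/25, 1]
j=0: u_0=0 ∈ [0, 9/25) → index 0
j=1: u_1=1/4 ∈ [0, 9/25) → index 0
j=2: u_2=1/2 ∈ [9/25, 16/25) → index 1
j=3: u_3=3/4 ∈ [16/25, 24/25) → index 2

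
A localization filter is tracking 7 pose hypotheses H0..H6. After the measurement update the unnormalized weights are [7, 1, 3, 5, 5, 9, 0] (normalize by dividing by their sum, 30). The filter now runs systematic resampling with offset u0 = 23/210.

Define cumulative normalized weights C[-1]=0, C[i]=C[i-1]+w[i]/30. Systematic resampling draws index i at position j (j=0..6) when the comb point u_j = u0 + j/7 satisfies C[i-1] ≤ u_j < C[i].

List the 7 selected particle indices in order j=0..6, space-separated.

0 1 3 4 4 5 5

C = [7/30, 4/15, 11/30, 8/15, 7/10, 1, 1]
j=0: u_0=23/210 ∈ [0, 7/30) → index 0
j=1: u_1=53/210 ∈ [7/30, 4/15) → index 1
j=2: u_2=83/210 ∈ [11/30, 8/15) → index 3
j=3: u_3=113/210 ∈ [8/15, 7/10) → index 4
j=4: u_4=143/210 ∈ [8/15, 7/10) → index 4
j=5: u_5=173/210 ∈ [7/10, 1) → index 5
j=6: u_6=29/30 ∈ [7/10, 1) → index 5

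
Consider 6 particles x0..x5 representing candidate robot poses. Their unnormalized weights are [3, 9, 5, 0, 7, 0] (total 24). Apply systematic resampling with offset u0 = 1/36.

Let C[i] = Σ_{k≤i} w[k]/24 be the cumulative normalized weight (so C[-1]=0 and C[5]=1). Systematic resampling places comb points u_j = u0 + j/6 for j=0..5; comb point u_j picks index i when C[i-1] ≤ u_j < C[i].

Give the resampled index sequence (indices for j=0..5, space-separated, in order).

C = [1/8, 1/2, 17/24, 17/24, 1, 1]
j=0: u_0=1/36 ∈ [0, 1/8) → index 0
j=1: u_1=7/36 ∈ [1/8, 1/2) → index 1
j=2: u_2=13/36 ∈ [1/8, 1/2) → index 1
j=3: u_3=19/36 ∈ [1/2, 17/24) → index 2
j=4: u_4=25/36 ∈ [1/2, 17/24) → index 2
j=5: u_5=31/36 ∈ [17/24, 1) → index 4

0 1 1 2 2 4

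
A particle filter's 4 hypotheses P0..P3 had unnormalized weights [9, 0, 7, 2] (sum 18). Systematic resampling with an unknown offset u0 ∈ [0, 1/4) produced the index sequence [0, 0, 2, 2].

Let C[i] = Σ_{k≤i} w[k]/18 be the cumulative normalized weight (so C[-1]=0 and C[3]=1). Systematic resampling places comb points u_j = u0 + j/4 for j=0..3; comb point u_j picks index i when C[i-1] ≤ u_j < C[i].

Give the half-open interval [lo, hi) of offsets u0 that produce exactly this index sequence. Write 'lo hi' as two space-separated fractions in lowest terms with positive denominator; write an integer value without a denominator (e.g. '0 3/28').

0 5/36

C = [1/2, 1/2, 8/9, 1]
j=0 picked index 0: u0 ∈ [0, 1/2)
j=1 picked index 0: u0 ∈ [-1/4, 1/4)
j=2 picked index 2: u0 ∈ [0, 7/18)
j=3 picked index 2: u0 ∈ [-1/4, 5/36)
intersection: [0, 5/36)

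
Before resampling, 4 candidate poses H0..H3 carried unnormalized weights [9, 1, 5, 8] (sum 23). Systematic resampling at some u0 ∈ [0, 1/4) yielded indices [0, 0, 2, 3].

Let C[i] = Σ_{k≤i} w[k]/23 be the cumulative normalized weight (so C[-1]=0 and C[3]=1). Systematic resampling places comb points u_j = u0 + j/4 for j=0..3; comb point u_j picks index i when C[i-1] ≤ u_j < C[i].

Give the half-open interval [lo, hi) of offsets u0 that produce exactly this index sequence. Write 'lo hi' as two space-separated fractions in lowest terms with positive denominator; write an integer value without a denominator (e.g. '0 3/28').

C = [9/23, 10/23, 15/23, 1]
j=0 picked index 0: u0 ∈ [0, 9/23)
j=1 picked index 0: u0 ∈ [-1/4, 13/92)
j=2 picked index 2: u0 ∈ [-3/46, 7/46)
j=3 picked index 3: u0 ∈ [-9/92, 1/4)
intersection: [0, 13/92)

0 13/92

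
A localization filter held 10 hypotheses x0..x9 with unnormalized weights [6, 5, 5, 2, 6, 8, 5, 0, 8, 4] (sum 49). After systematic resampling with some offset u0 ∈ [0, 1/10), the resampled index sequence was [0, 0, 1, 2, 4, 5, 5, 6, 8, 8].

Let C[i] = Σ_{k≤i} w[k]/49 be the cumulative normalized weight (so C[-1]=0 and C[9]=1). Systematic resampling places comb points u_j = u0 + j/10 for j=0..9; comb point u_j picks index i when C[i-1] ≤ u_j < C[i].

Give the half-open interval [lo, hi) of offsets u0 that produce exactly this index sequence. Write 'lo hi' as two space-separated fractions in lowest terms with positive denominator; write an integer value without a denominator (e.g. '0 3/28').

C = [6/49, 11/49, 16/49, 18/49, 24/49, 32/49, 37/49, 37/49, 45/49, 1]
j=0 picked index 0: u0 ∈ [0, 6/49)
j=1 picked index 0: u0 ∈ [-1/10, 11/490)
j=2 picked index 1: u0 ∈ [-19/245, 6/245)
j=3 picked index 2: u0 ∈ [-37/490, 13/490)
j=4 picked index 4: u0 ∈ [-8/245, 22/245)
j=5 picked index 5: u0 ∈ [-1/98, 15/98)
j=6 picked index 5: u0 ∈ [-27/245, 13/245)
j=7 picked index 6: u0 ∈ [-23/490, 27/490)
j=8 picked index 8: u0 ∈ [-11/245, 29/245)
j=9 picked index 8: u0 ∈ [-71/490, 9/490)
intersection: [0, 9/490)

0 9/490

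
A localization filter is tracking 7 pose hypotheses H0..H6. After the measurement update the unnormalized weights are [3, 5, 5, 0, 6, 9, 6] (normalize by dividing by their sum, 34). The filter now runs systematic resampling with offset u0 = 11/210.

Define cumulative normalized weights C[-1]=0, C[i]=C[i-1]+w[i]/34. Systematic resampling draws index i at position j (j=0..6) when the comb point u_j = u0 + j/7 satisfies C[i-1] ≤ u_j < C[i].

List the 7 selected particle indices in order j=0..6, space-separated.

0 1 2 4 5 5 6

C = [3/34, 4/17, 13/34, 13/34, 19/34, 14/17, 1]
j=0: u_0=11/210 ∈ [0, 3/34) → index 0
j=1: u_1=41/210 ∈ [3/34, 4/17) → index 1
j=2: u_2=71/210 ∈ [4/17, 13/34) → index 2
j=3: u_3=101/210 ∈ [13/34, 19/34) → index 4
j=4: u_4=131/210 ∈ [19/34, 14/17) → index 5
j=5: u_5=23/30 ∈ [19/34, 14/17) → index 5
j=6: u_6=191/210 ∈ [14/17, 1) → index 6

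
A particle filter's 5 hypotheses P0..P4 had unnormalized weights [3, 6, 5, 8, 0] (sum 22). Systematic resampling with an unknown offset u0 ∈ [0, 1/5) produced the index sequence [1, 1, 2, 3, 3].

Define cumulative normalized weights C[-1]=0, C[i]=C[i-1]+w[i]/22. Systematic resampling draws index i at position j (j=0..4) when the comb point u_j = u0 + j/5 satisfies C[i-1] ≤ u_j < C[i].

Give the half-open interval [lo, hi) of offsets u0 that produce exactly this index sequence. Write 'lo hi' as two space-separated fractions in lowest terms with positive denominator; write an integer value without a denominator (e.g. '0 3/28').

3/22 1/5

C = [3/22, 9/22, 7/11, 1, 1]
j=0 picked index 1: u0 ∈ [3/22, 9/22)
j=1 picked index 1: u0 ∈ [-7/110, 23/110)
j=2 picked index 2: u0 ∈ [1/110, 13/55)
j=3 picked index 3: u0 ∈ [2/55, 2/5)
j=4 picked index 3: u0 ∈ [-9/55, 1/5)
intersection: [3/22, 1/5)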